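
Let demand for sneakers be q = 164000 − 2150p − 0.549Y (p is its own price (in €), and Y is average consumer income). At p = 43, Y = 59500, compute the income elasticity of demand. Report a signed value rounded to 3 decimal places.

At the given values, q = 164000 − 2150(43) − 0.549(59500) = 38884.5.
∂q/∂Y = -0.549.
E = (-0.549) × (59500/38884.5) = -0.84006…

-0.840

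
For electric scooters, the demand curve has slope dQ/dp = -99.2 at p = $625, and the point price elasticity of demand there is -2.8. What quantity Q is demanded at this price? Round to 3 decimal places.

Ed = (dQ/dp)·(p/Q) ⇒ Q = (dQ/dp)·p/Ed = (-99.2)·625/(-2.8) = 22142.85714…

22142.857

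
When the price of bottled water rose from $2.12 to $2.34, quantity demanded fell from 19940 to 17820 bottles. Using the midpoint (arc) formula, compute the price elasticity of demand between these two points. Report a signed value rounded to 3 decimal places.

-1.138

%ΔQ = (17820 − 19940) / [(19940 + 17820)/2] = -2120/18880 = -0.112288…
%ΔP = (2.34 − 2.12) / [(2.12 + 2.34)/2] = 0.22/2.23 = 0.098654…
Arc Ed = %ΔQ / %ΔP = (-2120/18880) / (0.22/2.23) = -1.13819…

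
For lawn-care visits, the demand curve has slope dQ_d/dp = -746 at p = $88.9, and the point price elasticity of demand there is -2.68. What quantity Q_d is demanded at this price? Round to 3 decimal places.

Ed = (dQ_d/dp)·(p/Q_d) ⇒ Q_d = (dQ_d/dp)·p/Ed = (-746)·88.9/(-2.68) = 24746.04477…

24746.045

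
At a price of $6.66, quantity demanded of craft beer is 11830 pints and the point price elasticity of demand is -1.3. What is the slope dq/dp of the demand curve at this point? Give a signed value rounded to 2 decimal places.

-2309.16

Ed = (dq/dp)·(p/q) ⇒ dq/dp = Ed·q/p = (-1.3)·11830/6.66 = -2309.1591…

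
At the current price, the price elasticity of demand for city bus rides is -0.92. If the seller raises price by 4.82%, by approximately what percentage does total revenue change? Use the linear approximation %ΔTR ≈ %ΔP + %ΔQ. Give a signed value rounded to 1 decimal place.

+0.4%

%ΔQ ≈ Ed × %ΔP = (-0.92) × (+4.82%) = -4.4344%
%ΔTR ≈ %ΔP + %ΔQ = (+4.82%) + (-4.4344%) = +0.3856%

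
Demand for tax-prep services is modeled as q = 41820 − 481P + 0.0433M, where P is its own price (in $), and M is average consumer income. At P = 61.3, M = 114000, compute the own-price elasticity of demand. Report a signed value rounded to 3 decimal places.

At the given values, q = 41820 − 481(61.3) + 0.0433(114000) = 17270.9.
∂q/∂P = −481.
E = (-481) × (61.3/17270.9) = -1.70722…

-1.707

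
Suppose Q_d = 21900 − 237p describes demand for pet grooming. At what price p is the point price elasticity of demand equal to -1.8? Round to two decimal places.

59.40

Ed = −237p/(21900 − 237p). Set this equal to -1.8:
237p = 1.8·(21900 − 237p) ⇒ 237p(1 + 1.8) = 1.8·21900
p = 1.8·21900 / (237·2.8) = 59.4032…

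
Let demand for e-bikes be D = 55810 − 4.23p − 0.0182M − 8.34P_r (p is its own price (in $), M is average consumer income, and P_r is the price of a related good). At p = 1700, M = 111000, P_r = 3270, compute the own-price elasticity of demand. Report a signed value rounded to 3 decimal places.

At the given values, D = 55810 − 4.23(1700) − 0.0182(111000) − 8.34(3270) = 19327.
∂D/∂p = −4.23.
E = (-4.23) × (1700/19327) = -0.37207…

-0.372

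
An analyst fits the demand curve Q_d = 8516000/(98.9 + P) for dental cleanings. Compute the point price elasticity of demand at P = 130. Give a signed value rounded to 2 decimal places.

-0.57

dQ_d/dP = −8516000/(98.9 + P)² = -162.534. At P = 130, Q_d = 37204.
Ed = (dQ_d/dP)·(P/Q_d) = (-162.534) × (130/37204) = -0.5679…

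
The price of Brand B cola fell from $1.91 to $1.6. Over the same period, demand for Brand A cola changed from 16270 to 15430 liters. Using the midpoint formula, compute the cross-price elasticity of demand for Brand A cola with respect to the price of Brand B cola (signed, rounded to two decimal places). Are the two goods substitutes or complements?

%ΔQ_{Brand A cola} = (15430 − 16270)/avg = -840/15850 = -0.052996…
%ΔP_{Brand B cola} = (1.6 − 1.91)/avg = -0.31/1.755 = -0.176638…
E_cross = (-840/15850) / (-0.31/1.755) = 0.3000…
E_cross > 0 ⇒ the goods are substitutes.

0.30; substitutes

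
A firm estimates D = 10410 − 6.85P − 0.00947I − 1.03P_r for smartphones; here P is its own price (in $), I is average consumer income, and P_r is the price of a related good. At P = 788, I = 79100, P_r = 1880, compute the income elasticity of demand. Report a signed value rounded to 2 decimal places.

At the given values, D = 10410 − 6.85(788) − 0.00947(79100) − 1.03(1880) = 2326.723.
∂D/∂I = -0.00947.
E = (-0.00947) × (79100/2326.723) = -0.3219…

-0.32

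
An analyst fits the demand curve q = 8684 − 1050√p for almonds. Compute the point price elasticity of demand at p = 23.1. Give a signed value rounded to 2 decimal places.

dq/dp = −1050/(2√p) = -109.233. At p = 23.1, q = 3637.44.
Ed = (dq/dp)·(p/q) = (-109.233) × (23.1/3637.44) = -0.6936…

-0.69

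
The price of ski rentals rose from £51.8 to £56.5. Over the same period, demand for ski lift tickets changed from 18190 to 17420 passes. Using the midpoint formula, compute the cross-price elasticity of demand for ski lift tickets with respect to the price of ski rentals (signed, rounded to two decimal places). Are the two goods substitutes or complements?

%ΔQ_{ski lift tickets} = (17420 − 18190)/avg = -770/17805 = -0.043246…
%ΔP_{ski rentals} = (56.5 − 51.8)/avg = 4.7/54.15 = 0.086795…
E_cross = (-770/17805) / (4.7/54.15) = -0.4982…
E_cross < 0 ⇒ the goods are complements.

-0.50; complements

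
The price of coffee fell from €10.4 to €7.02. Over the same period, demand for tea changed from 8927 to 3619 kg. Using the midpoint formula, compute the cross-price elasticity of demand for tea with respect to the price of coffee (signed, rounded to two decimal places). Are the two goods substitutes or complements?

2.18; substitutes

%ΔQ_{tea} = (3619 − 8927)/avg = -5308/6273 = -0.846166…
%ΔP_{coffee} = (7.02 − 10.4)/avg = -3.38/8.71 = -0.388059…
E_cross = (-5308/6273) / (-3.38/8.71) = 2.1805…
E_cross > 0 ⇒ the goods are substitutes.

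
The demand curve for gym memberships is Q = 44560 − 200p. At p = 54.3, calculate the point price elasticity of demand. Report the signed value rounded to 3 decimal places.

dQ/dp = −200. At p = 54.3, Q = 44560 − 200(54.3) = 33700.
Ed = (dQ/dp)·(p/Q) = −200 × (54.3/33700) = -0.32225…

-0.322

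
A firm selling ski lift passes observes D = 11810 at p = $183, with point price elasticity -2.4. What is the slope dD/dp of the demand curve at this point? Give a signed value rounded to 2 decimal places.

Ed = (dD/dp)·(p/D) ⇒ dD/dp = Ed·D/p = (-2.4)·11810/183 = -154.8852…

-154.89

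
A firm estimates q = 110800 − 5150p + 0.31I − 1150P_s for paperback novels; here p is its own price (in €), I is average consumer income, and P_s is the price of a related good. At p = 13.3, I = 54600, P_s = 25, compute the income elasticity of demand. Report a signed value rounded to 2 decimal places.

0.56

At the given values, q = 110800 − 5150(13.3) + 0.31(54600) − 1150(25) = 30481.
∂q/∂I = 0.31.
E = (0.31) × (54600/30481) = 0.5552…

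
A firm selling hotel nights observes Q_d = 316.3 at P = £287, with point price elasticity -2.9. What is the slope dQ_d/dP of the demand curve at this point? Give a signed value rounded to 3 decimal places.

-3.196

Ed = (dQ_d/dP)·(P/Q_d) ⇒ dQ_d/dP = Ed·Q_d/P = (-2.9)·316.3/287 = -3.19606…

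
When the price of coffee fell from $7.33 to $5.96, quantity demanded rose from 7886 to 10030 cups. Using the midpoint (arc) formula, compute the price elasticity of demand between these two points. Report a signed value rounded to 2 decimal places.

-1.16

%ΔQ = (10030 − 7886) / [(7886 + 10030)/2] = 2144/8958 = 0.239339…
%ΔP = (5.96 − 7.33) / [(7.33 + 5.96)/2] = -1.37/6.645 = -0.206170…
Arc Ed = %ΔQ / %ΔP = (2144/8958) / (-1.37/6.645) = -1.1608…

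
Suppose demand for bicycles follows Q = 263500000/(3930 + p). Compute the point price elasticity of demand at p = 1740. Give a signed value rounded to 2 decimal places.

dQ/dp = −263500000/(3930 + p)² = -8.19624. At p = 1740, Q = 46472.7.
Ed = (dQ/dp)·(p/Q) = (-8.19624) × (1740/46472.7) = -0.3068…

-0.31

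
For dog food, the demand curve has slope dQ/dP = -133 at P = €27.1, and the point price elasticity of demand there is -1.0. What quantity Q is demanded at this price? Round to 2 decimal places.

3604.30

Ed = (dQ/dP)·(P/Q) ⇒ Q = (dQ/dP)·P/Ed = (-133)·27.1/(-1.0) = 3604.3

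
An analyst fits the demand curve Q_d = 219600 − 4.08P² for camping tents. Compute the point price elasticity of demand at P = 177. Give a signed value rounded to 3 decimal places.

-2.785

dQ_d/dP = −2·4.08·P = -1444.32. At P = 177, Q_d = 91777.68.
Ed = (dQ_d/dP)·(P/Q_d) = (-1444.32) × (177/91777.68) = -2.78547…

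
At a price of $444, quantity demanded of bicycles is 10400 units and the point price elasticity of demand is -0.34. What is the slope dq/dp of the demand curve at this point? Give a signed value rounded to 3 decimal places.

-7.964

Ed = (dq/dp)·(p/q) ⇒ dq/dp = Ed·q/p = (-0.34)·10400/444 = -7.96396…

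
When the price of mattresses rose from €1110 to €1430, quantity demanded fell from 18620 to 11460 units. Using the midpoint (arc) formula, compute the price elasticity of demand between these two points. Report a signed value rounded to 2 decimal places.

%ΔQ = (11460 − 18620) / [(18620 + 11460)/2] = -7160/15040 = -0.476063…
%ΔP = (1430 − 1110) / [(1110 + 1430)/2] = 320/1270 = 0.251968…
Arc Ed = %ΔQ / %ΔP = (-7160/15040) / (320/1270) = -1.8893…

-1.89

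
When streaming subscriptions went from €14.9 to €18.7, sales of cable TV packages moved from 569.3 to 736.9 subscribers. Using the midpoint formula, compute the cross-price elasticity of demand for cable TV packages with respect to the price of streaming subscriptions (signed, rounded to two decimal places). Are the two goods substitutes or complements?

%ΔQ_{cable TV packages} = (736.9 − 569.3)/avg = 167.6/653.1 = 0.256622…
%ΔP_{streaming subscriptions} = (18.7 − 14.9)/avg = 3.8/16.8 = 0.226190…
E_cross = (167.6/653.1) / (3.8/16.8) = 1.1345…
E_cross > 0 ⇒ the goods are substitutes.

1.13; substitutes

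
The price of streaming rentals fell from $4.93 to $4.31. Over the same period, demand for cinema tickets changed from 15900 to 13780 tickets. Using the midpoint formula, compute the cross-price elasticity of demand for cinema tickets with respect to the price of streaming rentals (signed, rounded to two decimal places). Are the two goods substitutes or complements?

1.06; substitutes

%ΔQ_{cinema tickets} = (13780 − 15900)/avg = -2120/14840 = -0.142857…
%ΔP_{streaming rentals} = (4.31 − 4.93)/avg = -0.62/4.62 = -0.134199…
E_cross = (-2120/14840) / (-0.62/4.62) = 1.0645…
E_cross > 0 ⇒ the goods are substitutes.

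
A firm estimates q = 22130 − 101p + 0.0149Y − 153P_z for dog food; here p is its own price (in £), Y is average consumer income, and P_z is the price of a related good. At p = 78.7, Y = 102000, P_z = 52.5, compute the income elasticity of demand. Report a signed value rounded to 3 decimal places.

At the given values, q = 22130 − 101(78.7) + 0.0149(102000) − 153(52.5) = 7668.6.
∂q/∂Y = 0.0149.
E = (0.0149) × (102000/7668.6) = 0.19818…

0.198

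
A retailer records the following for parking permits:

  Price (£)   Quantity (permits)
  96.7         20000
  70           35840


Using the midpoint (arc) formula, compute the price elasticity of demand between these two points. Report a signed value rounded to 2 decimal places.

%ΔQ = (35840 − 20000) / [(20000 + 35840)/2] = 15840/27920 = 0.567335…
%ΔP = (70 − 96.7) / [(96.7 + 70)/2] = -26.7/83.35 = -0.320335…
Arc Ed = %ΔQ / %ΔP = (15840/27920) / (-26.7/83.35) = -1.7710…

-1.77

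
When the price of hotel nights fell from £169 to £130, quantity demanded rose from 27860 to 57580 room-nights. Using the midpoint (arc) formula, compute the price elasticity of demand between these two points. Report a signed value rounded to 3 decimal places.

-2.667

%ΔQ = (57580 − 27860) / [(27860 + 57580)/2] = 29720/42720 = 0.695692…
%ΔP = (130 − 169) / [(169 + 130)/2] = -39/149.5 = -0.260869…
Arc Ed = %ΔQ / %ΔP = (29720/42720) / (-39/149.5) = -2.66682…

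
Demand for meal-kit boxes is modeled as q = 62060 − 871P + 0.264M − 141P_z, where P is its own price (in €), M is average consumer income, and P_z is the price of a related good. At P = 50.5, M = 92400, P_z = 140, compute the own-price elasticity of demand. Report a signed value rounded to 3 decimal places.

-1.935

At the given values, q = 62060 − 871(50.5) + 0.264(92400) − 141(140) = 22728.1.
∂q/∂P = −871.
E = (-871) × (50.5/22728.1) = -1.93529…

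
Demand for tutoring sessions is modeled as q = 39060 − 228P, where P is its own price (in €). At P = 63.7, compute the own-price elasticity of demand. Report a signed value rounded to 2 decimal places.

At the given values, q = 39060 − 228(63.7) = 24536.4.
∂q/∂P = −228.
E = (-228) × (63.7/24536.4) = -0.5919…

-0.59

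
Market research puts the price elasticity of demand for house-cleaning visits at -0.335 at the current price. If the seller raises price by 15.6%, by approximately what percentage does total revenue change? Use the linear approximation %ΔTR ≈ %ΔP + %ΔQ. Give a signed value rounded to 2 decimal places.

+10.37%

%ΔQ ≈ Ed × %ΔP = (-0.335) × (+15.6%) = -5.2260%
%ΔTR ≈ %ΔP + %ΔQ = (+15.6%) + (-5.2260%) = +10.3740%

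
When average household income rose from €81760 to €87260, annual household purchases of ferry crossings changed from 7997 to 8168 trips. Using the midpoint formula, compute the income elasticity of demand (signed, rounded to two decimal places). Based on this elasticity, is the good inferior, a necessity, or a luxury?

%ΔQ = (8168 − 7997)/[( 7997 + 8168)/2] = 171/8082.5 = 0.021156…
%ΔIncome = (87260 − 81760)/[( 81760 + 87260)/2] = 5500/84510 = 0.065081…
E_income = (171/8082.5) / (5500/84510) = 0.3250…
0 < E_income < 1 ⇒ normal good, necessity.

0.33; necessity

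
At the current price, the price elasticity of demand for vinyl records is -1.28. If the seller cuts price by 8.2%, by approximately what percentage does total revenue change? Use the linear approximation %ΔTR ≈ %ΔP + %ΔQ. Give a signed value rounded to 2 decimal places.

+2.30%

%ΔQ ≈ Ed × %ΔP = (-1.28) × (-8.2%) = +10.4960%
%ΔTR ≈ %ΔP + %ΔQ = (-8.2%) + (+10.4960%) = +2.2960%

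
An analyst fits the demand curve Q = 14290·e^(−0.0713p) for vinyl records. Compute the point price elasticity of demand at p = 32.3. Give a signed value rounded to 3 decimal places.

dQ/dp = −0.0713·Q = -101.846. At p = 32.3, Q = 1428.42.
Ed = (dQ/dp)·(p/Q) = (-101.846) × (32.3/1428.42) = -2.30299

-2.303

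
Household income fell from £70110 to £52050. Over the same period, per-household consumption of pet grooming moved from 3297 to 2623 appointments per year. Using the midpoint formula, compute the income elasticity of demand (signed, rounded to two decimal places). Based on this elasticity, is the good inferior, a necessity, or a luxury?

0.77; necessity

%ΔQ = (2623 − 3297)/[( 3297 + 2623)/2] = -674/2960 = -0.227702…
%ΔIncome = (52050 − 70110)/[( 70110 + 52050)/2] = -18060/61080 = -0.295677…
E_income = (-674/2960) / (-18060/61080) = 0.7701…
0 < E_income < 1 ⇒ normal good, necessity.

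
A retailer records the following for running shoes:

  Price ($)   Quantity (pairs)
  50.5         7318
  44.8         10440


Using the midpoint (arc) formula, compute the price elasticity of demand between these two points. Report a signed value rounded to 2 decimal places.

-2.94

%ΔQ = (10440 − 7318) / [(7318 + 10440)/2] = 3122/8879 = 0.351616…
%ΔP = (44.8 − 50.5) / [(50.5 + 44.8)/2] = -5.7/47.65 = -0.119622…
Arc Ed = %ΔQ / %ΔP = (3122/8879) / (-5.7/47.65) = -2.9393…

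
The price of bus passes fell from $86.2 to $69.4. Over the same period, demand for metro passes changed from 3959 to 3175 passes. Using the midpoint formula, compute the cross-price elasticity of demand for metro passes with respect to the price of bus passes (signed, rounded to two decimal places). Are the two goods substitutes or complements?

%ΔQ_{metro passes} = (3175 − 3959)/avg = -784/3567 = -0.219792…
%ΔP_{bus passes} = (69.4 − 86.2)/avg = -16.8/77.8 = -0.215938…
E_cross = (-784/3567) / (-16.8/77.8) = 1.0178…
E_cross > 0 ⇒ the goods are substitutes.

1.02; substitutes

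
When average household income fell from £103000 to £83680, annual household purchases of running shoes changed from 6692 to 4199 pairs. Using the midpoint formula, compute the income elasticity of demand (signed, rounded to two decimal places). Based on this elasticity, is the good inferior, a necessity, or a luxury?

2.21; luxury

%ΔQ = (4199 − 6692)/[( 6692 + 4199)/2] = -2493/5445.5 = -0.457809…
%ΔIncome = (83680 − 103000)/[( 103000 + 83680)/2] = -19320/93340 = -0.206985…
E_income = (-2493/5445.5) / (-19320/93340) = 2.2117…
E_income > 1 ⇒ normal good, luxury.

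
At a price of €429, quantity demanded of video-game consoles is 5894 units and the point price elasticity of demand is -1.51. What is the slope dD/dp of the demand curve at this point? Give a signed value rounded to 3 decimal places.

Ed = (dD/dp)·(p/D) ⇒ dD/dp = Ed·D/p = (-1.51)·5894/429 = -20.74578…

-20.746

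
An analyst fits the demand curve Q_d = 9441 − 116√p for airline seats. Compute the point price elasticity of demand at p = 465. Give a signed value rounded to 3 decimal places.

-0.180

dQ_d/dp = −116/(2√p) = -2.68969. At p = 465, Q_d = 6939.59.
Ed = (dQ_d/dp)·(p/Q_d) = (-2.68969) × (465/6939.59) = -0.18022…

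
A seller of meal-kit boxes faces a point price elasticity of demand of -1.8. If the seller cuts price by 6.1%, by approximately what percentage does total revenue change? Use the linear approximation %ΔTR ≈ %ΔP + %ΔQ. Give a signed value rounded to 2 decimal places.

+4.88%

%ΔQ ≈ Ed × %ΔP = (-1.8) × (-6.1%) = +10.9800%
%ΔTR ≈ %ΔP + %ΔQ = (-6.1%) + (+10.9800%) = +4.8800%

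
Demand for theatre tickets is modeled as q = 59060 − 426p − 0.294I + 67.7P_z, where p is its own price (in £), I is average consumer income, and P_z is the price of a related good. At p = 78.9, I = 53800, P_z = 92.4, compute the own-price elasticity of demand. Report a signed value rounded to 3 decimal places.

At the given values, q = 59060 − 426(78.9) − 0.294(53800) + 67.7(92.4) = 15886.88.
∂q/∂p = −426.
E = (-426) × (78.9/15886.88) = -2.11567…

-2.116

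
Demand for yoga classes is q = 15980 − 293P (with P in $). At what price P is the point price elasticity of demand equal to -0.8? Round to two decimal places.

Ed = −293P/(15980 − 293P). Set this equal to -0.8:
293P = 0.8·(15980 − 293P) ⇒ 293P(1 + 0.8) = 0.8·15980
P = 0.8·15980 / (293·1.8) = 24.2396…

24.24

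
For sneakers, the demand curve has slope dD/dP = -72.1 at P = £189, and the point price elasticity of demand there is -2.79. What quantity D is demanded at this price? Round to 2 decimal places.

Ed = (dD/dP)·(P/D) ⇒ D = (dD/dP)·P/Ed = (-72.1)·189/(-2.79) = 4884.1935…

4884.19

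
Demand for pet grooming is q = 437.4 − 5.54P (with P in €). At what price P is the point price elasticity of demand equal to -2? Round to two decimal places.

Ed = −5.54P/(437.4 − 5.54P). Set this equal to -2:
5.54P = 2·(437.4 − 5.54P) ⇒ 5.54P(1 + 2) = 2·437.4
P = 2·437.4 / (5.54·3) = 52.6353…

52.64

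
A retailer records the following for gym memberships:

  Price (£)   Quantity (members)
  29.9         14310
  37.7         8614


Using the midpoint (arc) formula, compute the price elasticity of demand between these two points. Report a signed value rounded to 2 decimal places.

%ΔQ = (8614 − 14310) / [(14310 + 8614)/2] = -5696/11462 = -0.496946…
%ΔP = (37.7 − 29.9) / [(29.9 + 37.7)/2] = 7.8/33.8 = 0.230769…
Arc Ed = %ΔQ / %ΔP = (-5696/11462) / (7.8/33.8) = -2.1534…

-2.15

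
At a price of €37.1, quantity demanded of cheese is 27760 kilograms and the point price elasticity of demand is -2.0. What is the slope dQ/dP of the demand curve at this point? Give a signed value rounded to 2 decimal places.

Ed = (dQ/dP)·(P/Q) ⇒ dQ/dP = Ed·Q/P = (-2.0)·27760/37.1 = -1496.4959…

-1496.50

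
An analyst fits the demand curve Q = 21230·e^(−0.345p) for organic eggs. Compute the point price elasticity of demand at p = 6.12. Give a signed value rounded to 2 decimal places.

dQ/dp = −0.345·Q = -886.747. At p = 6.12, Q = 2570.28.
Ed = (dQ/dp)·(p/Q) = (-886.747) × (6.12/2570.28) = -2.1114

-2.11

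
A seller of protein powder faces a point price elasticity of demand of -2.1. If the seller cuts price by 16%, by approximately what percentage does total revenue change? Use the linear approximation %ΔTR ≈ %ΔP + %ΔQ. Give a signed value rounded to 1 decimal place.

%ΔQ ≈ Ed × %ΔP = (-2.1) × (-16%) = +33.6000%
%ΔTR ≈ %ΔP + %ΔQ = (-16%) + (+33.6000%) = +17.6000%

+17.6%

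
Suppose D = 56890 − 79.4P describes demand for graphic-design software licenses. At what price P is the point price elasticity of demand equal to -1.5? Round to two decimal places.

Ed = −79.4P/(56890 − 79.4P). Set this equal to -1.5:
79.4P = 1.5·(56890 − 79.4P) ⇒ 79.4P(1 + 1.5) = 1.5·56890
P = 1.5·56890 / (79.4·2.5) = 429.8992…

429.90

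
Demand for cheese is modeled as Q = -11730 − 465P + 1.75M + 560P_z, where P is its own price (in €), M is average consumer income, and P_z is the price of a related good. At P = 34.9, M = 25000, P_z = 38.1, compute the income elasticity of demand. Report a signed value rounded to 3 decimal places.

1.178

At the given values, Q = -11730 − 465(34.9) + 1.75(25000) + 560(38.1) = 37127.5.
∂Q/∂M = 1.75.
E = (1.75) × (25000/37127.5) = 1.17837…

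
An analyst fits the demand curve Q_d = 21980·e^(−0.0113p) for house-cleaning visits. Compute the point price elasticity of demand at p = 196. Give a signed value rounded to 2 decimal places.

-2.21

dQ_d/dp = −0.0113·Q_d = -27.1163. At p = 196, Q_d = 2399.67.
Ed = (dQ_d/dp)·(p/Q_d) = (-27.1163) × (196/2399.67) = -2.2148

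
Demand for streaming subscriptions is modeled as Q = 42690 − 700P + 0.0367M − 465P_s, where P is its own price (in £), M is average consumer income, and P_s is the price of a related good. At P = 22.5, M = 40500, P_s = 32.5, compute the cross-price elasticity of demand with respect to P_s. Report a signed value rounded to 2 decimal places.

-1.14

At the given values, Q = 42690 − 700(22.5) + 0.0367(40500) − 465(32.5) = 13313.85.
∂Q/∂P_s = -465.
E = (-465) × (32.5/13313.85) = -1.1350…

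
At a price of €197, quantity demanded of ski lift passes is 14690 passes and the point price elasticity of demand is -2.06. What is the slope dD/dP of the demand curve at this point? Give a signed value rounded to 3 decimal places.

Ed = (dD/dP)·(P/D) ⇒ dD/dP = Ed·D/P = (-2.06)·14690/197 = -153.61116…

-153.611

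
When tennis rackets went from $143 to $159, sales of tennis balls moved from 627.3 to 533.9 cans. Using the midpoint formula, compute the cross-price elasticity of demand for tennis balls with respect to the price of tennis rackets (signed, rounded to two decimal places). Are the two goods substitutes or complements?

-1.52; complements

%ΔQ_{tennis balls} = (533.9 − 627.3)/avg = -93.4/580.6 = -0.160868…
%ΔP_{tennis rackets} = (159 − 143)/avg = 16/151 = 0.105960…
E_cross = (-93.4/580.6) / (16/151) = -1.5181…
E_cross < 0 ⇒ the goods are complements.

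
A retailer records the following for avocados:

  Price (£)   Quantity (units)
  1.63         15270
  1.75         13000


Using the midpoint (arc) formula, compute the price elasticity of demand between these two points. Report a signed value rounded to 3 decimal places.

-2.262

%ΔQ = (13000 − 15270) / [(15270 + 13000)/2] = -2270/14135 = -0.160594…
%ΔP = (1.75 − 1.63) / [(1.63 + 1.75)/2] = 0.12/1.69 = 0.071005…
Arc Ed = %ΔQ / %ΔP = (-2270/14135) / (0.12/1.69) = -2.26170…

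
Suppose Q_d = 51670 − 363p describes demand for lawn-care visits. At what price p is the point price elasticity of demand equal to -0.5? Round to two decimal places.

Ed = −363p/(51670 − 363p). Set this equal to -0.5:
363p = 0.5·(51670 − 363p) ⇒ 363p(1 + 0.5) = 0.5·51670
p = 0.5·51670 / (363·1.5) = 47.4471…

47.45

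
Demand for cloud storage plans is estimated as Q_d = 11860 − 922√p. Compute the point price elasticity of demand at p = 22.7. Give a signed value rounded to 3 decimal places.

dQ_d/dp = −922/(2√p) = -96.7582. At p = 22.7, Q_d = 7467.18.
Ed = (dQ_d/dp)·(p/Q_d) = (-96.7582) × (22.7/7467.18) = -0.29414…

-0.294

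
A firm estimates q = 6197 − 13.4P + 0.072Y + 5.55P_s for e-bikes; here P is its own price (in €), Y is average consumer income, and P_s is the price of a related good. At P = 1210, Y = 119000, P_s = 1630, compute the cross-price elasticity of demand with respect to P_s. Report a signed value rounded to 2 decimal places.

At the given values, q = 6197 − 13.4(1210) + 0.072(119000) + 5.55(1630) = 7597.5.
∂q/∂P_s = 5.55.
E = (5.55) × (1630/7597.5) = 1.1907…

1.19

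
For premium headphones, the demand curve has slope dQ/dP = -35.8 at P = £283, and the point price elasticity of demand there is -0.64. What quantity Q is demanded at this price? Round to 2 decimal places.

Ed = (dQ/dP)·(P/Q) ⇒ Q = (dQ/dP)·P/Ed = (-35.8)·283/(-0.64) = 15830.3125

15830.31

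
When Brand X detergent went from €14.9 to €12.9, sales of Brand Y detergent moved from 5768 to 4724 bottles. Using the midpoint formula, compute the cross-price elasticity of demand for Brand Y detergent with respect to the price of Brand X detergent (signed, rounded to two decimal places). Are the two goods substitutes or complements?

%ΔQ_{Brand Y detergent} = (4724 − 5768)/avg = -1044/5246 = -0.199008…
%ΔP_{Brand X detergent} = (12.9 − 14.9)/avg = -2/13.9 = -0.143884…
E_cross = (-1044/5246) / (-2/13.9) = 1.3831…
E_cross > 0 ⇒ the goods are substitutes.

1.38; substitutes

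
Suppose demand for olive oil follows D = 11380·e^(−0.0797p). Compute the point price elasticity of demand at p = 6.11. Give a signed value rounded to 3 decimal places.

dD/dp = −0.0797·D = -557.331. At p = 6.11, D = 6992.87.
Ed = (dD/dp)·(p/D) = (-557.331) × (6.11/6992.87) = -0.48696…

-0.487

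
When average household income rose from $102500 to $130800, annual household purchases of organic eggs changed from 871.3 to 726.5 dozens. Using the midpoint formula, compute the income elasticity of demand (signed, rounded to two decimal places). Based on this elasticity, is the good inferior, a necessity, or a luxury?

-0.75; inferior

%ΔQ = (726.5 − 871.3)/[( 871.3 + 726.5)/2] = -144.8/798.9 = -0.181249…
%ΔIncome = (130800 − 102500)/[( 102500 + 130800)/2] = 28300/116650 = 0.242606…
E_income = (-144.8/798.9) / (28300/116650) = -0.7470…
E_income < 0 ⇒ inferior good.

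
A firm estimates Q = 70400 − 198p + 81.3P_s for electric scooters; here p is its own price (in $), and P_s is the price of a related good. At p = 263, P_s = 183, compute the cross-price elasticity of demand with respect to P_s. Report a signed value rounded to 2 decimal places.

0.45

At the given values, Q = 70400 − 198(263) + 81.3(183) = 33203.9.
∂Q/∂P_s = 81.3.
E = (81.3) × (183/33203.9) = 0.4480…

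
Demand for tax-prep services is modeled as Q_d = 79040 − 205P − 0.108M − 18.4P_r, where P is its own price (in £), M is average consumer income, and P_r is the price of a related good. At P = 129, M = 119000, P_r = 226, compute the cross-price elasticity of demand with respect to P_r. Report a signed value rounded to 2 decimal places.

-0.12

At the given values, Q_d = 79040 − 205(129) − 0.108(119000) − 18.4(226) = 35584.6.
∂Q_d/∂P_r = -18.4.
E = (-18.4) × (226/35584.6) = -0.1168…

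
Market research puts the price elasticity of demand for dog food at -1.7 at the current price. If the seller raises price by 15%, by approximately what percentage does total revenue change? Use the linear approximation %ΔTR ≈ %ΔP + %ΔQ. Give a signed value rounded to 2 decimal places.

%ΔQ ≈ Ed × %ΔP = (-1.7) × (+15%) = -25.5000%
%ΔTR ≈ %ΔP + %ΔQ = (+15%) + (-25.5000%) = -10.5000%

-10.50%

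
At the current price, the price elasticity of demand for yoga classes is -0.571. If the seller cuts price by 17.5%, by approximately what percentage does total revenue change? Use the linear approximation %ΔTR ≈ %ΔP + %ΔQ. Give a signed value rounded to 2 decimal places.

%ΔQ ≈ Ed × %ΔP = (-0.571) × (-17.5%) = +9.9925%
%ΔTR ≈ %ΔP + %ΔQ = (-17.5%) + (+9.9925%) = -7.5075%

-7.51%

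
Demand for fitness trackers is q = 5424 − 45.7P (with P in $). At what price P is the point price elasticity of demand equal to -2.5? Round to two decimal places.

Ed = −45.7P/(5424 − 45.7P). Set this equal to -2.5:
45.7P = 2.5·(5424 − 45.7P) ⇒ 45.7P(1 + 2.5) = 2.5·5424
P = 2.5·5424 / (45.7·3.5) = 84.7764…

84.78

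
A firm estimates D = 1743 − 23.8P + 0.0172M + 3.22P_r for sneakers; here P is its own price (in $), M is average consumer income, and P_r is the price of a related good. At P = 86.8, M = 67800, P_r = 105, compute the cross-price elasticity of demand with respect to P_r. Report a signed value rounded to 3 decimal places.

0.286

At the given values, D = 1743 − 23.8(86.8) + 0.0172(67800) + 3.22(105) = 1181.42.
∂D/∂P_r = 3.22.
E = (3.22) × (105/1181.42) = 0.28618…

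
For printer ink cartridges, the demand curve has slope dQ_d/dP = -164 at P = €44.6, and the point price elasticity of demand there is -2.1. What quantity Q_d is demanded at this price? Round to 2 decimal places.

3483.05

Ed = (dQ_d/dP)·(P/Q_d) ⇒ Q_d = (dQ_d/dP)·P/Ed = (-164)·44.6/(-2.1) = 3483.0476…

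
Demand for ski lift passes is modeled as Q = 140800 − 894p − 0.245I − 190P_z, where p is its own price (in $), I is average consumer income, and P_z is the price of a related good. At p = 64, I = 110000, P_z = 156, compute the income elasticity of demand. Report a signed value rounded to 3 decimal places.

At the given values, Q = 140800 − 894(64) − 0.245(110000) − 190(156) = 26994.
∂Q/∂I = -0.245.
E = (-0.245) × (110000/26994) = -0.99837…

-0.998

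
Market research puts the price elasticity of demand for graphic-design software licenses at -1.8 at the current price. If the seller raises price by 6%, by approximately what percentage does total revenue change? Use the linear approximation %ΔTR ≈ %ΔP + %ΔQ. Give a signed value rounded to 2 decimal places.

-4.80%

%ΔQ ≈ Ed × %ΔP = (-1.8) × (+6%) = -10.8000%
%ΔTR ≈ %ΔP + %ΔQ = (+6%) + (-10.8000%) = -4.8000%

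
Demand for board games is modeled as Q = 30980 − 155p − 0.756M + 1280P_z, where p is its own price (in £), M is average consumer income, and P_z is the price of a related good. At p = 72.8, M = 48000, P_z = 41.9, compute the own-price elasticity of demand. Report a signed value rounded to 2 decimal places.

At the given values, Q = 30980 − 155(72.8) − 0.756(48000) + 1280(41.9) = 37040.
∂Q/∂p = −155.
E = (-155) × (72.8/37040) = -0.3046…

-0.30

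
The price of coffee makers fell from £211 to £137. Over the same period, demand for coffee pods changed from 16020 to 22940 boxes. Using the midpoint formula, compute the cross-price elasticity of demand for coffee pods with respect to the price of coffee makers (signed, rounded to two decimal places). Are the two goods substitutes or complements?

-0.84; complements

%ΔQ_{coffee pods} = (22940 − 16020)/avg = 6920/19480 = 0.355236…
%ΔP_{coffee makers} = (137 − 211)/avg = -74/174 = -0.425287…
E_cross = (6920/19480) / (-74/174) = -0.8352…
E_cross < 0 ⇒ the goods are complements.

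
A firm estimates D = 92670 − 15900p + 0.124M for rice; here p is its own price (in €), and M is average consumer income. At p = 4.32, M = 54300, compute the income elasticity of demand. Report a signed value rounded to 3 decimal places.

0.219

At the given values, D = 92670 − 15900(4.32) + 0.124(54300) = 30715.2.
∂D/∂M = 0.124.
E = (0.124) × (54300/30715.2) = 0.21921…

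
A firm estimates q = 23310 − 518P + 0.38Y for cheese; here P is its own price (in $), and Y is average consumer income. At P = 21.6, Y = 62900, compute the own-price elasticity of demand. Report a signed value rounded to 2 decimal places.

-0.31

At the given values, q = 23310 − 518(21.6) + 0.38(62900) = 36023.2.
∂q/∂P = −518.
E = (-518) × (21.6/36023.2) = -0.3105…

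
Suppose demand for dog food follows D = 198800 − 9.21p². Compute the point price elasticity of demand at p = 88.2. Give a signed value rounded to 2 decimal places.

dD/dp = −2·9.21·p = -1624.644. At p = 88.2, D = 127153.1996.
Ed = (dD/dp)·(p/D) = (-1624.644) × (88.2/127153.1996) = -1.1269…

-1.13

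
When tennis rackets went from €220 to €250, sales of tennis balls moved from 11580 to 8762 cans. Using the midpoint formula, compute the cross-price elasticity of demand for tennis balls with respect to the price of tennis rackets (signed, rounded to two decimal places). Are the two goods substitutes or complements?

-2.17; complements

%ΔQ_{tennis balls} = (8762 − 11580)/avg = -2818/10171 = -0.277062…
%ΔP_{tennis rackets} = (250 − 220)/avg = 30/235 = 0.127659…
E_cross = (-2818/10171) / (30/235) = -2.1703…
E_cross < 0 ⇒ the goods are complements.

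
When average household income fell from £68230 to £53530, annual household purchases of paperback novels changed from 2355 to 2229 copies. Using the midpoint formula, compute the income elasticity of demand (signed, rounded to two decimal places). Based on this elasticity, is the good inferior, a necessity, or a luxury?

0.23; necessity

%ΔQ = (2229 − 2355)/[( 2355 + 2229)/2] = -126/2292 = -0.054973…
%ΔIncome = (53530 − 68230)/[( 68230 + 53530)/2] = -14700/60880 = -0.241458…
E_income = (-126/2292) / (-14700/60880) = 0.2276…
0 < E_income < 1 ⇒ normal good, necessity.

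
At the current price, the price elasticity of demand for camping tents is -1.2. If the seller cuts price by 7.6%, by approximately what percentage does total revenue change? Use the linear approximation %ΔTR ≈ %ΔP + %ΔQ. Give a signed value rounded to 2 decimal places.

+1.52%

%ΔQ ≈ Ed × %ΔP = (-1.2) × (-7.6%) = +9.1200%
%ΔTR ≈ %ΔP + %ΔQ = (-7.6%) + (+9.1200%) = +1.5200%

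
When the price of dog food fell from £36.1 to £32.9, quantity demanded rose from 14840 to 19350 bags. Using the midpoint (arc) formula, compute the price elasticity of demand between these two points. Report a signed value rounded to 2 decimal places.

%ΔQ = (19350 − 14840) / [(14840 + 19350)/2] = 4510/17095 = 0.263819…
%ΔP = (32.9 − 36.1) / [(36.1 + 32.9)/2] = -3.2/34.5 = -0.092753…
Arc Ed = %ΔQ / %ΔP = (4510/17095) / (-3.2/34.5) = -2.8443…

-2.84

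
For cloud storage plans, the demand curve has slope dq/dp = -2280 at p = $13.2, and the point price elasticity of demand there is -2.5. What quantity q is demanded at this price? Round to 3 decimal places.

Ed = (dq/dp)·(p/q) ⇒ q = (dq/dp)·p/Ed = (-2280)·13.2/(-2.5) = 12038.4

12038.400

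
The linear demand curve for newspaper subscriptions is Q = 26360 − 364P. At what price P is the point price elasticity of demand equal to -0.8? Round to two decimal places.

32.19

Ed = −364P/(26360 − 364P). Set this equal to -0.8:
364P = 0.8·(26360 − 364P) ⇒ 364P(1 + 0.8) = 0.8·26360
P = 0.8·26360 / (364·1.8) = 32.1855…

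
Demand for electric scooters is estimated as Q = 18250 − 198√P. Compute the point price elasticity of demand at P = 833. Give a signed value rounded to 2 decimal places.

dQ/dP = −198/(2√P) = -3.43015. At P = 833, Q = 12535.4.
Ed = (dQ/dP)·(P/Q) = (-3.43015) × (833/12535.4) = -0.2279…

-0.23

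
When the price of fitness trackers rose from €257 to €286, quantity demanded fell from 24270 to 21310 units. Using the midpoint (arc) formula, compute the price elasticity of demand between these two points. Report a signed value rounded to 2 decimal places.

-1.22

%ΔQ = (21310 − 24270) / [(24270 + 21310)/2] = -2960/22790 = -0.129881…
%ΔP = (286 − 257) / [(257 + 286)/2] = 29/271.5 = 0.106813…
Arc Ed = %ΔQ / %ΔP = (-2960/22790) / (29/271.5) = -1.2159…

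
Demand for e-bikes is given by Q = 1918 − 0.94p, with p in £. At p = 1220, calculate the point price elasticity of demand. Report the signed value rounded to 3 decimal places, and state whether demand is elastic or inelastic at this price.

-1.487; elastic

dQ/dp = −0.94. At p = 1220, Q = 1918 − 0.94(1220) = 771.2.
Ed = (dQ/dp)·(p/Q) = −0.94 × (1220/771.2) = -1.48703…
|Ed| = 1.487 > 1, so demand is elastic.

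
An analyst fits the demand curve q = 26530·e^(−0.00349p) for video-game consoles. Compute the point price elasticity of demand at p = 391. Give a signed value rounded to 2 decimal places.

dq/dp = −0.00349·q = -23.6553. At p = 391, q = 6778.03.
Ed = (dq/dp)·(p/q) = (-23.6553) × (391/6778.03) = -1.3645…

-1.36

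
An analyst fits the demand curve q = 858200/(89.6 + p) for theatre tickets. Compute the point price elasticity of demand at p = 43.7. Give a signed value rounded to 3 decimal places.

dq/dp = −858200/(89.6 + p)² = -48.2979. At p = 43.7, q = 6438.11.
Ed = (dq/dp)·(p/q) = (-48.2979) × (43.7/6438.11) = -0.32783…

-0.328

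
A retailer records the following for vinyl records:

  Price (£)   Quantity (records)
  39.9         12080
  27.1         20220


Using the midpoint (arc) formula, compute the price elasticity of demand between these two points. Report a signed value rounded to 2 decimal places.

%ΔQ = (20220 − 12080) / [(12080 + 20220)/2] = 8140/16150 = 0.504024…
%ΔP = (27.1 − 39.9) / [(39.9 + 27.1)/2] = -12.8/33.5 = -0.382089…
Arc Ed = %ΔQ / %ΔP = (8140/16150) / (-12.8/33.5) = -1.3191…

-1.32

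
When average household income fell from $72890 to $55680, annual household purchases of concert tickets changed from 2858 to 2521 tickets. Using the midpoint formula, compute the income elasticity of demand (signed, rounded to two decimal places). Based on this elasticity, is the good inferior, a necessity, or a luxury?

0.47; necessity

%ΔQ = (2521 − 2858)/[( 2858 + 2521)/2] = -337/2689.5 = -0.125302…
%ΔIncome = (55680 − 72890)/[( 72890 + 55680)/2] = -17210/64285 = -0.267714…
E_income = (-337/2689.5) / (-17210/64285) = 0.4680…
0 < E_income < 1 ⇒ normal good, necessity.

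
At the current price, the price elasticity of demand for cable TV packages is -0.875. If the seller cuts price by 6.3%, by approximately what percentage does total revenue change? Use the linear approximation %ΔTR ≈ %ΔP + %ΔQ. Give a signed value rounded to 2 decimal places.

%ΔQ ≈ Ed × %ΔP = (-0.875) × (-6.3%) = +5.5125%
%ΔTR ≈ %ΔP + %ΔQ = (-6.3%) + (+5.5125%) = -0.7875%

-0.79%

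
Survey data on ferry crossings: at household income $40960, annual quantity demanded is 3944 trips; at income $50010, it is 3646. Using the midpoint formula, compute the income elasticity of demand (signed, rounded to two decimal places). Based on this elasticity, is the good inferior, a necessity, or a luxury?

-0.39; inferior

%ΔQ = (3646 − 3944)/[( 3944 + 3646)/2] = -298/3795 = -0.078524…
%ΔIncome = (50010 − 40960)/[( 40960 + 50010)/2] = 9050/45485 = 0.198966…
E_income = (-298/3795) / (9050/45485) = -0.3946…
E_income < 0 ⇒ inferior good.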